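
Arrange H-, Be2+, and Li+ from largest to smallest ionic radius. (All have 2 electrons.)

All of these have 2 electrons, so size is governed by nuclear charge alone: the more protons, the stronger the pull on the same electron cloud, and the smaller the ion.
Nuclear charges: Be2+ (Z=4), Li+ (Z=3), H- (Z=1).
Largest to smallest: H- > Li+ > Be2+.

H-, Li+, Be2+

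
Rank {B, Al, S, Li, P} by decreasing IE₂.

The second ionization energy removes an electron from the +1 ion. For each element: B⁺ still has 2 valence electrons; Al⁺ still has 2 valence electrons; S⁺ still has 5 valence electrons; Li⁺ is the bare [He] core; P⁺ still has 4 valence electrons.
Pulling an electron out of a noble-gas core costs far more than removing a remaining valence electron, so Li sits at the high end of IE_2.
Valence configurations: B⁺ [He]2s², Al⁺ [Ne]3s², S⁺ [Ne]3s²3p³, P⁺ [Ne]3s²3p².
Tabulated IE_2 (kJ/mol): B 2427, Al 1817, S 2252, Li 7298, P 1907.
Overall IE_2 order: Al < P < S < B < Li.

Li, B, S, P, Al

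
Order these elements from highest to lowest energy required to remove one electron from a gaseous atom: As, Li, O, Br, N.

N, O, Br, As, Li

Li is in period 2, group 1; N is in period 2, group 15; O is in period 2, group 16; As is in period 4, group 15; Br is in period 4, group 17.
Across a period the outer electron is held more tightly (higher IE₁); down a group it sits in a higher shell, more shielded, and comes off more easily.
Here both period and group differ, so the two effects have to be weighed against each other.
As > Li: period and group pull opposite ways; the across-period shift dominates (947 vs 520 kJ/mol).
Br > As: both are in period 4; the period trend gives Br the larger value.
O > Br: period and group pull opposite ways; the down-group shift dominates (1314 vs 1140 kJ/mol).
N > O: this pair runs against the simple trend — see the exception note.
Note the exception: N has a higher first ionization energy than O, contrary to the simple trend — pairing an electron in O's 2p⁴ costs repulsion energy, so O ionizes more easily than half-filled N (2p³).
Tabulated first ionization energy (kJ/mol): Li 520, N 1402, O 1314, As 947, Br 1140.
So from highest to lowest: N > O > Br > As > Li.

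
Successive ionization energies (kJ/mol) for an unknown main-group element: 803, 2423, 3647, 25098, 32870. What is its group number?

Group 13

Look for the largest jump between consecutive ionization energies: IE4/IE3 ≈ 6.9, far larger than any earlier ratio.
That jump marks the point where a core electron is being removed. So the atom has 3 valence electrons.
A main-group element with 3 valence electrons is in group 13.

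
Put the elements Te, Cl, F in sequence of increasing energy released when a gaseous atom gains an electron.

Te < F < Cl

F is in period 2, group 17; Cl is in period 3, group 17; Te is in period 5, group 16.
EA tends to increase across a period and decrease down a group, though the pattern is less regular than for IE or radius.
Here both period and group differ, so the two effects have to be weighed against each other.
F > Te: both effects reinforce here, so F is clearly the higher of the two.
Cl > F: this pair runs against the simple trend — see the exception note.
Note the exception: Cl has a higher electron affinity than F, contrary to the simple trend — F's small 2p subshell makes the incoming electron feel strong e⁻–e⁻ repulsion, so Cl actually releases more energy on gaining an electron.
Tabulated electron affinity (kJ/mol): F 328, Cl 349, Te 190.
So from lowest to highest: Te < F < Cl.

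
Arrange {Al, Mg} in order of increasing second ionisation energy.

Mg < Al

The second ionization energy removes an electron from the +1 ion. For each element: Al⁺ still has 2 valence electrons; Mg⁺ still has 1 valence electron.
All are still removing valence electrons, so compare the +1 ions as you would atoms: IE_2 generally rises across a period (higher Z_eff) and falls down a group (larger shell), subject to the usual subshell exceptions.
Valence configurations: Al⁺ [Ne]3s², Mg⁺ [Ne]3s¹.
Approximate IE_2 values (kJ/mol): Al 1817, Mg 1451.
Putting it together, IE_2: Mg < Al.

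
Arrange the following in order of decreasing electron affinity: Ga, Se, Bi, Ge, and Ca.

Ca is in period 4, group 2; Ga is in period 4, group 13; Ge is in period 4, group 14; Se is in period 4, group 16; Bi is in period 6, group 15.
Adding an electron releases more energy for atoms nearer the top right (short of the noble gases).
These span different periods and groups, so the two trends combine.
Ga > Ca: Ga lies to the right of Ca in period 4, so the across-period effect alone puts Ga higher.
Bi > Ga: period and group pull opposite ways; the across-period shift dominates (91 vs 29 kJ/mol).
Ge > Bi: the two effects oppose for this pair; the down-group effect wins (119 vs 91 kJ/mol).
Se > Ge: Se lies to the right of Ge in period 4, so the across-period effect alone puts Se higher.
Tabulated electron affinity (kJ/mol): Ca 2, Ga 29, Ge 119, Se 195, Bi 91.
So from highest to lowest: Se > Ge > Bi > Ga > Ca.

Se, Ge, Bi, Ga, Ca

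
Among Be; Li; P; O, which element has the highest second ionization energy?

IE_2 is the cost of taking one more electron from the +1 cation: Be⁺ still has 1 valence electron; Li⁺ is the bare [He] core; P⁺ still has 4 valence electrons; O⁺ still has 5 valence electrons.
Pulling an electron out of a noble-gas core costs far more than removing a remaining valence electron, so Li sits at the high end of IE_2.
Valence configurations: Be⁺ [He]2s¹, P⁺ [Ne]3s²3p², O⁺ [He]2s²2p³.
Approximate IE_2 values (kJ/mol): Be 1757, Li 7298, P 1907, O 3388.
Putting it together, IE_2: Be < P < O < Li.

Li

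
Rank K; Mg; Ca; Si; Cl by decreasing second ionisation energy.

K > Cl > Si > Mg > Ca

After 1 electron has been removed, what remains? K⁺ is the bare [Ar] core; Mg⁺ still has 1 valence electron; Ca⁺ still has 1 valence electron; Si⁺ still has 3 valence electrons; Cl⁺ still has 6 valence electrons.
Pulling an electron out of a noble-gas core costs far more than removing a remaining valence electron, so K sits at the high end of IE_2.
Valence configurations: Mg⁺ [Ne]3s¹, Ca⁺ [Ar]4s¹, Si⁺ [Ne]3s²3p¹, Cl⁺ [Ne]3s²3p⁴.
Tabulated IE_2 (kJ/mol): K 3052, Mg 1451, Ca 1145, Si 1577, Cl 2298.
Putting it together, IE_2: Ca < Mg < Si < Cl < K.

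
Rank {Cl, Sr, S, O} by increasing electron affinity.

Sr < O < S < Cl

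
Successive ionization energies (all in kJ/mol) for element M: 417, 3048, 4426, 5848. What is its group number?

Group 1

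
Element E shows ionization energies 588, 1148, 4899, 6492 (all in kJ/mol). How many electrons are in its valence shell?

2

Look for the largest jump between consecutive ionization energies: IE3/IE2 ≈ 4.3, far larger than any earlier ratio.
That jump marks the point where a core electron is being removed. So the atom has 2 valence electrons.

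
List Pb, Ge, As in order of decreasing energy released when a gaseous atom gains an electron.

Ge is in period 4, group 14; As is in period 4, group 15; Pb is in period 6, group 14.
EA tends to increase across a period and decrease down a group, though the pattern is less regular than for IE or radius.
Here both period and group differ, so the two effects have to be weighed against each other.
As > Pb: relative to Pb, both the across-period and down-group shifts push As's electron affinity up.
Ge > As: this pair runs against the simple trend — see the exception note.
Note the exception: Ge has a higher electron affinity than As, contrary to the simple trend — adding an electron to As's half-filled 4p³ is unfavourable, so Ge (4p²) has the more exothermic EA.
Approximate values (kJ/mol): Ge 119, As 78, Pb 35.
So from highest to lowest: Ge > As > Pb.

Ge > As > Pb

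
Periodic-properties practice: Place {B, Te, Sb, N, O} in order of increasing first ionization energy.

B is in period 2, group 13; N is in period 2, group 15; O is in period 2, group 16; Sb is in period 5, group 15; Te is in period 5, group 16.
Removing the outermost electron gets harder across a period and easier down a group.
Neither a single period nor a single group — weigh both effects.
Sb > B: period and group pull opposite ways; the across-period shift dominates (831 vs 801 kJ/mol).
Te > Sb: Te lies to the right of Sb in period 5, so the across-period effect alone puts Te higher.
O > Te: they share group 16; the group trend gives O the larger value.
N > O: this pair runs against the simple trend — see the exception note.
Note the exception: N has a higher first ionization energy than O, contrary to the simple trend — pairing an electron in O's 2p⁴ costs repulsion energy, so O ionizes more easily than half-filled N (2p³).
Approximate values (kJ/mol): B 801, N 1402, O 1314, Sb 831, Te 869.
So from lowest to highest: B < Sb < Te < O < N.

B < Sb < Te < O < N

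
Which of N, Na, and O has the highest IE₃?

After 2 electrons have been removed, what remains? N²⁺ still has 3 valence electrons; Na²⁺ is already 1 electron into the core; O²⁺ still has 4 valence electrons.
Core electrons are held far more tightly than valence electrons, so Na tops the IE_3 order.
Valence configurations: N²⁺ [He]2s²2p¹, O²⁺ [He]2s²2p².
Tabulated IE_3 (kJ/mol): N 4578, Na 6910, O 5300.
Overall IE_3 order: N < O < Na.

Na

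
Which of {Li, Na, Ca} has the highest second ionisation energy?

Li

Consider each +1 ion: Li⁺ is the bare [He] core; Na⁺ is the bare [Ne] core; Ca⁺ still has 1 valence electron.
Breaking into a closed-shell core is much more expensive than removing a leftover valence electron — Na and Li have the largest IE_2 here.
Tabulated IE_2 (kJ/mol): Li 7298, Na 4562, Ca 1145.
Putting it together, IE_2: Ca < Na < Li.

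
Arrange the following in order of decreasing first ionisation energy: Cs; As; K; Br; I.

Br > I > As > K > Cs

Removing the outermost electron gets harder across a period and easier down a group.
Here both period and group differ, so the two effects have to be weighed against each other.
K > Cs: they share group 1; the group trend gives K the larger value.
As > K: As lies to the right of K in period 4, so the across-period effect alone puts As higher.
I > As: the two effects oppose for this pair; the across-period effect wins (1008 vs 947 kJ/mol).
Br > I: Br sits above I in group 17, so the down-group effect alone puts Br higher.
Tabulated first ionization energy (kJ/mol): K 419, As 947, Br 1140, I 1008, Cs 376.
So from highest to lowest: Br > I > As > K > Cs.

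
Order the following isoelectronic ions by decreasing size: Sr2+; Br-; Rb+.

All of these have 36 electrons, so size is governed by nuclear charge alone: the more protons, the stronger the pull on the same electron cloud, and the smaller the ion.
Nuclear charges: Sr2+ (Z=38), Rb+ (Z=37), Br- (Z=35).
Largest to smallest: Br- > Rb+ > Sr2+.

Br- > Rb+ > Sr2+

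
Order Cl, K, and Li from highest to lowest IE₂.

Li, K, Cl

The second ionization energy removes an electron from the +1 ion. For each element: Cl⁺ still has 6 valence electrons; K⁺ is the bare [Ar] core; Li⁺ is the bare [He] core.
Pulling an electron out of a noble-gas core costs far more than removing a remaining valence electron, so K and Li sit at the high end of IE_2.
The numbers (kJ/mol): Cl 2298, K 3052, Li 7298.
Overall IE_2 order: Cl < K < Li.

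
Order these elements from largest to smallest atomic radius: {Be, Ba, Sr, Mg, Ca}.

Ba > Sr > Ca > Mg > Be

Radius decreases left→right (rising Z_eff, same n) and increases top→bottom (higher n).
All are in group 2, so atomic radius increases down the group.
So from largest to smallest: Ba > Sr > Ca > Mg > Be.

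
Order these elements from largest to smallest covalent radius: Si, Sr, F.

Sr, Si, F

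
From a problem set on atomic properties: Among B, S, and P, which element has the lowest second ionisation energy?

IE_2 is the cost of taking one more electron from the +1 cation: B⁺ still has 2 valence electrons; S⁺ still has 5 valence electrons; P⁺ still has 4 valence electrons.
All are still removing valence electrons, so compare the +1 ions as you would atoms: IE_2 generally rises across a period (higher Z_eff) and falls down a group (larger shell), subject to the usual subshell exceptions.
Valence configurations: B⁺ [He]2s², S⁺ [Ne]3s²3p³, P⁺ [Ne]3s²3p².
The numbers (kJ/mol): B 2427, S 2252, P 1907.
Overall IE_2 order: P < S < B.

P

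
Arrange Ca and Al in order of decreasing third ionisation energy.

Consider each +2 ion: Ca²⁺ is the bare [Ar] core; Al²⁺ still has 1 valence electron.
Pulling an electron out of a noble-gas core costs far more than removing a remaining valence electron, so Ca sits at the high end of IE_3.
Approximate IE_3 values (kJ/mol): Ca 4912, Al 2745.
Putting it together, IE_3: Al < Ca.

Ca > Al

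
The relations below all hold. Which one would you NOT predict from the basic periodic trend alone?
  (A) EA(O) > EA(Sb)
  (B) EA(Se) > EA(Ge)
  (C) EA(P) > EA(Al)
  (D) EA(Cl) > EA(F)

(D)

The general trend: electron affinity increases across a period and decreases down a group.
(A) O (period 2, group 16) vs Sb (period 5, group 15): the stated order agrees with the simple trend.
(B) Se (period 4, group 16) vs Ge (period 4, group 14): the stated order agrees with the simple trend.
(C) P (period 3, group 15) vs Al (period 3, group 13): the stated order agrees with the simple trend.
(D) Cl (period 3, group 17) vs F (period 2, group 17): the stated order contradicts the simple trend.
The exception is (D): F's small 2p subshell makes the incoming electron feel strong e⁻–e⁻ repulsion, so Cl actually releases more energy on gaining an electron.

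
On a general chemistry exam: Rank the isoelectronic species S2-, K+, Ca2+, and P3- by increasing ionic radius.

Ca2+ < K+ < S2- < P3-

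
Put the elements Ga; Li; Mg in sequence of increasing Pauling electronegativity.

Li is in period 2, group 1; Mg is in period 3, group 2; Ga is in period 4, group 13.
Smaller atoms with higher effective nuclear charge are more electronegative.
These sit on a diagonal, where the across-period and down-group effects partly cancel.
Mg > Li: period and group pull opposite ways; the across-period shift dominates (1.31 vs 0.98).
Ga > Mg: period and group pull opposite ways; the across-period shift dominates (1.81 vs 1.31).
Approximate values (Pauling): Li 0.98, Mg 1.31, Ga 1.81.
So from lowest to highest: Li < Mg < Ga.

Li < Mg < Ga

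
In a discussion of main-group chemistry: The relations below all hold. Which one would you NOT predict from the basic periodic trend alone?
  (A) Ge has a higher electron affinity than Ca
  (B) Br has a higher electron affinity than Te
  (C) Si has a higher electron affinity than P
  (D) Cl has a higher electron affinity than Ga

The general trend: electron affinity increases across a period and decreases down a group.
(A) Ge (period 4, group 14) vs Ca (period 4, group 2): the stated order agrees with the simple trend.
(B) Br (period 4, group 17) vs Te (period 5, group 16): the stated order agrees with the simple trend.
(C) Si (period 3, group 14) vs P (period 3, group 15): the stated order contradicts the simple trend.
(D) Cl (period 3, group 17) vs Ga (period 4, group 13): the stated order agrees with the simple trend.
The exception is (C): adding an electron to P's half-filled 3p³ is unfavourable, so Si (3p²) has the more exothermic EA.

(C)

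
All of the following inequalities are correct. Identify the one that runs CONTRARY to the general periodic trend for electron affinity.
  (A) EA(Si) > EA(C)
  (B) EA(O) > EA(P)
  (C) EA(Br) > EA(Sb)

(A)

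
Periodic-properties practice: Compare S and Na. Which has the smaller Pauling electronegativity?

Na

Na is in period 3, group 1; S is in period 3, group 16.
Smaller atoms with higher effective nuclear charge are more electronegative.
All lie in period 3, so electronegativity increases left to right.
So Na has the smaller Pauling electronegativity (Na < S).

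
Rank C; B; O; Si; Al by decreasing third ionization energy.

O > C > B > Si > Al

After 2 electrons have been removed, what remains? C²⁺ still has 2 valence electrons; B²⁺ still has 1 valence electron; O²⁺ still has 4 valence electrons; Si²⁺ still has 2 valence electrons; Al²⁺ still has 1 valence electron.
All are still removing valence electrons, so compare the +2 ions as you would atoms: IE_3 generally rises across a period (higher Z_eff) and falls down a group (larger shell), subject to the usual subshell exceptions.
Valence configurations: C²⁺ [He]2s², B²⁺ [He]2s¹, O²⁺ [He]2s²2p², Si²⁺ [Ne]3s², Al²⁺ [Ne]3s¹.
Tabulated IE_3 (kJ/mol): C 4620, B 3660, O 5300, Si 3232, Al 2745.
Hence IE_3: Al < Si < B < C < O.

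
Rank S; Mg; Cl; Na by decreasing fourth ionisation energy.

IE_4 is the cost of taking one more electron from the +3 cation: S³⁺ still has 3 valence electrons; Mg³⁺ is already 1 electron into the core; Cl³⁺ still has 4 valence electrons; Na³⁺ is already 2 electrons into the core.
Pulling an electron out of a noble-gas core costs far more than removing a remaining valence electron, so Na and Mg sit at the high end of IE_4.
Valence configurations: S³⁺ [Ne]3s²3p¹, Cl³⁺ [Ne]3s²3p².
Tabulated IE_4 (kJ/mol): S 4556, Mg 10543, Cl 5159, Na 9543.
Hence IE_4: S < Cl < Na < Mg.

Mg > Na > Cl > S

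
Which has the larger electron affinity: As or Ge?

Ge

Ge is in period 4, group 14; As is in period 4, group 15.
Electron affinity generally becomes more exothermic across a period toward the halogens and less exothermic down a group.
All lie in period 4; the across-period trend (electron affinity increases left to right) applies, with the exception below.
Note the exception: Ge has a higher electron affinity than As, contrary to the simple trend — adding an electron to As's half-filled 4p³ is unfavourable, so Ge (4p²) has the more exothermic EA.
Tabulated electron affinity (kJ/mol): Ge 119, As 78.
So Ge has the larger electron affinity (Ge > As).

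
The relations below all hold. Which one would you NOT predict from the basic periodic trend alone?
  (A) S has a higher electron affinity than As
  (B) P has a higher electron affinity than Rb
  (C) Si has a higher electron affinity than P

(C)

The general trend: electron affinity increases across a period and decreases down a group.
(A) S (period 3, group 16) vs As (period 4, group 15): the stated order agrees with the simple trend.
(B) P (period 3, group 15) vs Rb (period 5, group 1): the stated order agrees with the simple trend.
(C) Si (period 3, group 14) vs P (period 3, group 15): the stated order contradicts the simple trend.
The exception is (C): adding an electron to P's half-filled 3p³ is unfavourable, so Si (3p²) has the more exothermic EA.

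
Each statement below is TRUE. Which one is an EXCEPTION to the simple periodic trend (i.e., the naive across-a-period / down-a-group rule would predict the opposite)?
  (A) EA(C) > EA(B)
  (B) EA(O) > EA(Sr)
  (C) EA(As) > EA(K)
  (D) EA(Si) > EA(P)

The general trend: electron affinity increases across a period and decreases down a group.
(A) C (period 2, group 14) vs B (period 2, group 13): the stated order agrees with the simple trend.
(B) O (period 2, group 16) vs Sr (period 5, group 2): the stated order agrees with the simple trend.
(C) As (period 4, group 15) vs K (period 4, group 1): the stated order agrees with the simple trend.
(D) Si (period 3, group 14) vs P (period 3, group 15): the stated order contradicts the simple trend.
The exception is (D): adding an electron to P's half-filled 3p³ is unfavourable, so Si (3p²) has the more exothermic EA.

(D)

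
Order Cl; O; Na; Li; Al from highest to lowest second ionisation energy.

Li > Na > O > Cl > Al

After 1 electron has been removed, what remains? Cl⁺ still has 6 valence electrons; O⁺ still has 5 valence electrons; Na⁺ is the bare [Ne] core; Li⁺ is the bare [He] core; Al⁺ still has 2 valence electrons.
Pulling an electron out of a noble-gas core costs far more than removing a remaining valence electron, so Na and Li sit at the high end of IE_2.
Valence configurations: Cl⁺ [Ne]3s²3p⁴, O⁺ [He]2s²2p³, Al⁺ [Ne]3s².
Tabulated IE_2 (kJ/mol): Cl 2298, O 3388, Na 4562, Li 7298, Al 1817.
Hence IE_2: Al < Cl < O < Na < Li.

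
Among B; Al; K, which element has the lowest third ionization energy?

Al

After 2 electrons have been removed, what remains? B²⁺ still has 1 valence electron; Al²⁺ still has 1 valence electron; K²⁺ is already 1 electron into the core.
Pulling an electron out of a noble-gas core costs far more than removing a remaining valence electron, so K sits at the high end of IE_3.
Valence configurations: B²⁺ [He]2s¹, Al²⁺ [Ne]3s¹.
Tabulated IE_3 (kJ/mol): B 3660, Al 2745, K 4420.
Overall IE_3 order: Al < B < K.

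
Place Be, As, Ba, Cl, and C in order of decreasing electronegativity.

Be is in period 2, group 2; C is in period 2, group 14; Cl is in period 3, group 17; As is in period 4, group 15; Ba is in period 6, group 2.
Atoms toward the upper right of the periodic table pull bonding electrons most strongly.
Here both period and group differ, so the two effects have to be weighed against each other.
Be > Ba: they share group 2; the group trend gives Be the larger value.
As > Be: the two effects oppose for this pair; the across-period effect wins (2.18 vs 1.57).
C > As: the two effects oppose for this pair; the down-group effect wins (2.55 vs 2.18).
Cl > C: period and group pull opposite ways; the across-period shift dominates (3.16 vs 2.55).
Tabulated electronegativity (Pauling): Be 1.57, C 2.55, Cl 3.16, As 2.18, Ba 0.89.
So from highest to lowest: Cl > C > As > Be > Ba.

Cl, C, As, Be, Ba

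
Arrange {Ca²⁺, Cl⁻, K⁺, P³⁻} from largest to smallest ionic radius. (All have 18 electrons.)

All of these have 18 electrons, so size is governed by nuclear charge alone: the more protons, the stronger the pull on the same electron cloud, and the smaller the ion.
Nuclear charges: Ca²⁺ (Z=20), K⁺ (Z=19), Cl⁻ (Z=17), P³⁻ (Z=15).
Largest to smallest: P³⁻ > Cl⁻ > K⁺ > Ca²⁺.

P³⁻ > Cl⁻ > K⁺ > Ca²⁺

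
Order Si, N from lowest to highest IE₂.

Si < N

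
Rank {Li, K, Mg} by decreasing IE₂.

Li, K, Mg

Consider each +1 ion: Li⁺ is the bare [He] core; K⁺ is the bare [Ar] core; Mg⁺ still has 1 valence electron.
Core electrons are held far more tightly than valence electrons, so K and Li top the IE_2 order.
Tabulated IE_2 (kJ/mol): Li 7298, K 3052, Mg 1451.
Putting it together, IE_2: Mg < K < Li.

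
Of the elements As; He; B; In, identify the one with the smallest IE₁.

He is in period 1, group 18; B is in period 2, group 13; As is in period 4, group 15; In is in period 5, group 13.
Removing the outermost electron gets harder across a period and easier down a group.
Neither a single period nor a single group — weigh both effects.
B > In: B sits above In in group 13, so the down-group effect alone puts B higher.
As > B: the two effects oppose for this pair; the across-period effect wins (947 vs 801 kJ/mol).
He > As: both effects reinforce here, so He is clearly the higher of the two.
For reference (kJ/mol): He 2372, B 801, As 947, In 558.
The smallest IE₁ among these belongs to In.

In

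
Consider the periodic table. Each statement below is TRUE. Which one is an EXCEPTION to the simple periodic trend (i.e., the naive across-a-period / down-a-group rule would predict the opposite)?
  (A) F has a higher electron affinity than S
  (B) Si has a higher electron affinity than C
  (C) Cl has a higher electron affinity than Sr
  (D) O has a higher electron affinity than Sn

The general trend: electron affinity increases across a period and decreases down a group.
(A) F (period 2, group 17) vs S (period 3, group 16): the stated order agrees with the simple trend.
(B) Si (period 3, group 14) vs C (period 2, group 14): the stated order contradicts the simple trend.
(C) Cl (period 3, group 17) vs Sr (period 5, group 2): the stated order agrees with the simple trend.
(D) O (period 2, group 16) vs Sn (period 5, group 14): the stated order agrees with the simple trend.
The exception is (B): Si's larger, more diffuse 3p orbitals accept an added electron slightly more readily than C's compact 2p.

(B)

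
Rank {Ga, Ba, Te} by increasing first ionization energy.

First ionization energy rises across a period (greater Z_eff holds electrons more tightly) and falls down a group (valence electrons are farther from the nucleus).
Here both period and group differ, so the two effects have to be weighed against each other.
Ga > Ba: relative to Ba, both the across-period and down-group shifts push Ga's first ionization energy up.
Te > Ga: period and group pull opposite ways; the across-period shift dominates (869 vs 579 kJ/mol).
Approximate values (kJ/mol): Ga 579, Te 869, Ba 503.
So from lowest to highest: Ba < Ga < Te.

Ba < Ga < Te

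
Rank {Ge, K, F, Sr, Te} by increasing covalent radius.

F, Ge, Te, Sr, K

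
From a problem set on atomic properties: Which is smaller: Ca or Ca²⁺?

Forming Ca²⁺ removes 2 electrons from Ca. Fewer electrons for the same nuclear charge means less shielding and a higher Z_eff on the remaining electrons, and for main-group metals the entire outer shell is lost.
A cation is smaller than its parent atom: Ca²⁺ < Ca.

Ca²⁺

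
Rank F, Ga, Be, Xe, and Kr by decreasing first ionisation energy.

F > Kr > Xe > Be > Ga

First ionization energy rises across a period (greater Z_eff holds electrons more tightly) and falls down a group (valence electrons are farther from the nucleus).
These span different periods and groups, so the two trends combine.
Be > Ga: period and group pull opposite ways; the down-group shift dominates (900 vs 579 kJ/mol).
Xe > Be: the two effects oppose for this pair; the across-period effect wins (1170 vs 900 kJ/mol).
Kr > Xe: Kr sits above Xe in group 18, so the down-group effect alone puts Kr higher.
F > Kr: period and group pull opposite ways; the down-group shift dominates (1681 vs 1351 kJ/mol).
Tabulated first ionization energy (kJ/mol): Be 900, F 1681, Ga 579, Kr 1351, Xe 1170.
So from highest to lowest: F > Kr > Xe > Be > Ga.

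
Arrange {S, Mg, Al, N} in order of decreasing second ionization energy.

N, S, Al, Mg

IE_2 is the cost of taking one more electron from the +1 cation: S⁺ still has 5 valence electrons; Mg⁺ still has 1 valence electron; Al⁺ still has 2 valence electrons; N⁺ still has 4 valence electrons.
All are still removing valence electrons, so compare the +1 ions as you would atoms: IE_2 generally rises across a period (higher Z_eff) and falls down a group (larger shell), subject to the usual subshell exceptions.
Valence configurations: S⁺ [Ne]3s²3p³, Mg⁺ [Ne]3s¹, Al⁺ [Ne]3s², N⁺ [He]2s²2p².
Tabulated IE_2 (kJ/mol): S 2252, Mg 1451, Al 1817, N 2856.
Overall IE_2 order: Mg < Al < S < N.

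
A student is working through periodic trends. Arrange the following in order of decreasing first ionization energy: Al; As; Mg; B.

As > B > Mg > Al

B is in period 2, group 13; Mg is in period 3, group 2; Al is in period 3, group 13; As is in period 4, group 15.
IE₁ increases left→right with effective nuclear charge and decreases top→bottom as the valence shell moves farther out.
These span different periods and groups, so the two trends combine.
Mg > Al: this pair runs against the simple trend — see the exception note.
B > Mg: relative to Mg, both the across-period and down-group shifts push B's first ionization energy up.
As > B: period and group pull opposite ways; the across-period shift dominates (947 vs 801 kJ/mol).
Note the exception: Mg has a higher first ionization energy than Al, contrary to the simple trend — Al's single 3p electron is easier to remove than one from Mg's filled 3s².
Tabulated first ionization energy (kJ/mol): B 801, Mg 738, Al 578, As 947.
So from highest to lowest: As > B > Mg > Al.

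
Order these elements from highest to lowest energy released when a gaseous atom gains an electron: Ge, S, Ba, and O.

S > O > Ge > Ba

Electron affinity generally becomes more exothermic across a period toward the halogens and less exothermic down a group.
Here both period and group differ, so the two effects have to be weighed against each other.
Ge > Ba: both effects reinforce here, so Ge is clearly the higher of the two.
O > Ge: both effects reinforce here, so O is clearly the higher of the two.
S > O: this pair runs against the simple trend — see the exception note.
Note the exception: S has a higher electron affinity than O, contrary to the simple trend — the compact 2p subshell of O repels the added electron more than S's larger 3p does.
Approximate values (kJ/mol): O 141, S 200, Ge 119, Ba 14.
So from highest to lowest: S > O > Ge > Ba.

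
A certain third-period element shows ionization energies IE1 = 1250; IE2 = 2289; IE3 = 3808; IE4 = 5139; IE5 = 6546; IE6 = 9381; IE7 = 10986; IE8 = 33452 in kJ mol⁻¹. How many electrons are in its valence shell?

7

Look for the largest jump between consecutive ionization energies: IE8/IE7 ≈ 3.0, far larger than any earlier ratio.
That jump marks the point where a core electron is being removed. So the atom has 7 valence electrons.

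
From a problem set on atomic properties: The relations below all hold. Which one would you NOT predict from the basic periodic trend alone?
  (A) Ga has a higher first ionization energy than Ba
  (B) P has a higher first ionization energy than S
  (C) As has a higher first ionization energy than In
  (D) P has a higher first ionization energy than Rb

The general trend: first ionization energy increases across a period and decreases down a group.
(A) Ga (period 4, group 13) vs Ba (period 6, group 2): the stated order agrees with the simple trend.
(B) P (period 3, group 15) vs S (period 3, group 16): the stated order contradicts the simple trend.
(C) As (period 4, group 15) vs In (period 5, group 13): the stated order agrees with the simple trend.
(D) P (period 3, group 15) vs Rb (period 5, group 1): the stated order agrees with the simple trend.
The exception is (B): S (3p⁴) ionizes more easily than half-filled P (3p³) because the paired 3p electron in S is pushed out by e⁻–e⁻ repulsion.

(B)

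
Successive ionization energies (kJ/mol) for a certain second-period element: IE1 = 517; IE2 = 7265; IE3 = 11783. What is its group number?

Look for the largest jump between consecutive ionization energies: IE2/IE1 ≈ 14.1, far larger than any earlier ratio.
That jump marks the point where a core electron is being removed. So the atom has 1 valence electron.
A main-group element with 1 valence electron is in group 1.

Group 1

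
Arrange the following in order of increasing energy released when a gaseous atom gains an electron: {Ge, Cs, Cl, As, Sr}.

Cl is in period 3, group 17; Ge is in period 4, group 14; As is in period 4, group 15; Sr is in period 5, group 2; Cs is in period 6, group 1.
EA tends to increase across a period and decrease down a group, though the pattern is less regular than for IE or radius.
Neither a single period nor a single group — weigh both effects.
Cs > Sr: this pair runs against the simple trend — see the exception note.
As > Cs: relative to Cs, both the across-period and down-group shifts push As's electron affinity up.
Ge > As: this pair runs against the simple trend — see the exception note.
Cl > Ge: relative to Ge, both the across-period and down-group shifts push Cl's electron affinity up.
Note the exception: Cs has a higher electron affinity than Sr, contrary to the simple trend — adding an electron to Sr (ns²) has to open a new, higher-energy np subshell, which is unfavourable.
Note the exception: Ge has a higher electron affinity than As, contrary to the simple trend — adding an electron to As's half-filled 4p³ is unfavourable, so Ge (4p²) has the more exothermic EA.
Tabulated electron affinity (kJ/mol): Cl 349, Ge 119, As 78, Sr 5, Cs 46.
So from lowest to highest: Sr < Cs < As < Ge < Cl.

Sr, Cs, As, Ge, Cl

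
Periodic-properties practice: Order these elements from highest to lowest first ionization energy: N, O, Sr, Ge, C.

N > O > C > Ge > Sr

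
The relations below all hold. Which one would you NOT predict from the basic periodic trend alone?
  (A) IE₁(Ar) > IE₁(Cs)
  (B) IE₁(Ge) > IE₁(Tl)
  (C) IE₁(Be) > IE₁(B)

The general trend: first ionization energy increases across a period and decreases down a group.
(A) Ar (period 3, group 18) vs Cs (period 6, group 1): the stated order agrees with the simple trend.
(B) Ge (period 4, group 14) vs Tl (period 6, group 13): the stated order agrees with the simple trend.
(C) Be (period 2, group 2) vs B (period 2, group 13): the stated order contradicts the simple trend.
The exception is (C): removing B's lone 2p electron is easier than breaking Be's filled 2s².

(C)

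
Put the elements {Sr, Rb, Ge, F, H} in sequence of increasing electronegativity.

H is in period 1, group 1; F is in period 2, group 17; Ge is in period 4, group 14; Rb is in period 5, group 1; Sr is in period 5, group 2.
Atoms toward the upper right of the periodic table pull bonding electrons most strongly.
These span different periods and groups, so the two trends combine.
Sr > Rb: Sr lies to the right of Rb in period 5, so the across-period effect alone puts Sr higher.
Ge > Sr: relative to Sr, both the across-period and down-group shifts push Ge's electronegativity up.
H > Ge: period and group pull opposite ways; the down-group shift dominates (2.20 vs 2.01).
F > H: period and group pull opposite ways; the across-period shift dominates (3.98 vs 2.20).
Approximate values (Pauling): H 2.20, F 3.98, Ge 2.01, Rb 0.82, Sr 0.95.
So from lowest to highest: Rb < Sr < Ge < H < F.

Rb < Sr < Ge < H < F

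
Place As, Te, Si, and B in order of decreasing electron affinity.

Te > Si > As > B

B is in period 2, group 13; Si is in period 3, group 14; As is in period 4, group 15; Te is in period 5, group 16.
Atoms with high Z_eff and room in the valence shell (especially the halogens) have the most exothermic electron affinities.
These sit on a diagonal, where the across-period and down-group effects partly cancel.
As > B: the two effects oppose for this pair; the across-period effect wins (78 vs 27 kJ/mol).
Si > As: period and group pull opposite ways; the down-group shift dominates (134 vs 78 kJ/mol).
Te > Si: the two effects oppose for this pair; the across-period effect wins (190 vs 134 kJ/mol).
Tabulated electron affinity (kJ/mol): B 27, Si 134, As 78, Te 190.
So from highest to lowest: Te > Si > As > B.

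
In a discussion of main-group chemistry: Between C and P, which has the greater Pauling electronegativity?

C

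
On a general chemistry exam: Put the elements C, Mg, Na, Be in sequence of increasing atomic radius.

Be is in period 2, group 2; C is in period 2, group 14; Na is in period 3, group 1; Mg is in period 3, group 2.
Moving right in a period, electrons are added to the same shell under a stronger nuclear pull, so atoms get smaller; moving down, a new shell is opened and atoms get larger.
Here both period and group differ, so the two effects have to be weighed against each other.
Be > C: Be lies to the left of C in period 2, so the across-period effect alone puts Be larger.
Mg > Be: they share group 2; the group trend gives Mg the larger value.
Na > Mg: both are in period 3; the period trend gives Na the larger value.
Tabulated atomic radius (pm): Be 102, C 75, Na 155, Mg 139.
So from smallest to largest: C < Be < Mg < Na.

C < Be < Mg < Na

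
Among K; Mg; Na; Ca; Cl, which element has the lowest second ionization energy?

Ca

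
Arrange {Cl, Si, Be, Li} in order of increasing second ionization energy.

Si, Be, Cl, Li

After 1 electron has been removed, what remains? Cl⁺ still has 6 valence electrons; Si⁺ still has 3 valence electrons; Be⁺ still has 1 valence electron; Li⁺ is the bare [He] core.
Core electrons are held far more tightly than valence electrons, so Li tops the IE_2 order.
Valence configurations: Cl⁺ [Ne]3s²3p⁴, Si⁺ [Ne]3s²3p¹, Be⁺ [He]2s¹.
Approximate IE_2 values (kJ/mol): Cl 2298, Si 1577, Be 1757, Li 7298.
Hence IE_2: Si < Be < Cl < Li.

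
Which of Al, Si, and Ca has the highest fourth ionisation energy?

After 3 electrons have been removed, what remains? Al³⁺ is the bare [Ne] core; Si³⁺ still has 1 valence electron; Ca³⁺ is already 1 electron into the core.
Pulling an electron out of a noble-gas core costs far more than removing a remaining valence electron, so Ca and Al sit at the high end of IE_4.
The numbers (kJ/mol): Al 11577, Si 4356, Ca 6491.
Hence IE_4: Si < Ca < Al.

Al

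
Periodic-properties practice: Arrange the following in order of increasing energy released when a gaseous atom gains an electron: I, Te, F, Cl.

F is in period 2, group 17; Cl is in period 3, group 17; Te is in period 5, group 16; I is in period 5, group 17.
Electron affinity generally becomes more exothermic across a period toward the halogens and less exothermic down a group.
Here both period and group differ, so the two effects have to be weighed against each other.
I > Te: I lies to the right of Te in period 5, so the across-period effect alone puts I higher.
F > I: they share group 17; the group trend gives F the larger value.
Cl > F: this pair runs against the simple trend — see the exception note.
Note the exception: Cl has a higher electron affinity than F, contrary to the simple trend — F's small 2p subshell makes the incoming electron feel strong e⁻–e⁻ repulsion, so Cl actually releases more energy on gaining an electron.
Approximate values (kJ/mol): F 328, Cl 349, Te 190, I 295.
So from lowest to highest: Te < I < F < Cl.

Te < I < F < Cl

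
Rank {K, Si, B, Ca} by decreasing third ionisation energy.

Ca > K > B > Si

After 2 electrons have been removed, what remains? K²⁺ is already 1 electron into the core; Si²⁺ still has 2 valence electrons; B²⁺ still has 1 valence electron; Ca²⁺ is the bare [Ar] core.
Breaking into a closed-shell core is much more expensive than removing a leftover valence electron — K and Ca have the largest IE_3 here.
Valence configurations: Si²⁺ [Ne]3s², B²⁺ [He]2s¹.
Tabulated IE_3 (kJ/mol): K 4420, Si 3232, B 3660, Ca 4912.
Hence IE_3: Si < B < K < Ca.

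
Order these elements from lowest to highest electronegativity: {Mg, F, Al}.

Mg < Al < F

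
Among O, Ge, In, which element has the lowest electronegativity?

In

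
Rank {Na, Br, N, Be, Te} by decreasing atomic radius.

Be is in period 2, group 2; N is in period 2, group 15; Na is in period 3, group 1; Br is in period 4, group 17; Te is in period 5, group 16.
Radius decreases left→right (rising Z_eff, same n) and increases top→bottom (higher n).
Here both period and group differ, so the two effects have to be weighed against each other.
Be > N: both are in period 2; the period trend gives Be the larger value.
Br > Be: the two effects oppose for this pair; the down-group effect wins (114 vs 102 pm).
Te > Br: both effects reinforce here, so Te is clearly the larger of the two.
Na > Te: period and group pull opposite ways; the across-period shift dominates (155 vs 136 pm).
Tabulated atomic radius (pm): Be 102, N 71, Na 155, Br 114, Te 136.
So from largest to smallest: Na > Te > Br > Be > N.

Na > Te > Br > Be > N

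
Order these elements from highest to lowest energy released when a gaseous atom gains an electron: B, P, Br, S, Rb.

Electron affinity generally becomes more exothermic across a period toward the halogens and less exothermic down a group.
These span different periods and groups, so the two trends combine.
Rb > B: this pair runs against the simple trend — see the exception note.
P > Rb: relative to Rb, both the across-period and down-group shifts push P's electron affinity up.
S > P: both are in period 3; the period trend gives S the larger value.
Br > S: the two effects oppose for this pair; the across-period effect wins (325 vs 200 kJ/mol).
Note the exception: Rb has a higher electron affinity than B, contrary to the simple trend — B's ns²np¹ configuration gives only a small electron affinity — the sparsely filled np subshell binds an added electron weakly.
Tabulated electron affinity (kJ/mol): B 27, P 72, S 200, Br 325, Rb 47.
So from highest to lowest: Br > S > P > Rb > B.

Br > S > P > Rb > B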